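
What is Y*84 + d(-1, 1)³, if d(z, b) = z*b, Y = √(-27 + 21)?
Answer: -1 + 84*I*√6 ≈ -1.0 + 205.76*I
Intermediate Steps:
Y = I*√6 (Y = √(-6) = I*√6 ≈ 2.4495*I)
d(z, b) = b*z
Y*84 + d(-1, 1)³ = (I*√6)*84 + (1*(-1))³ = 84*I*√6 + (-1)³ = 84*I*√6 - 1 = -1 + 84*I*√6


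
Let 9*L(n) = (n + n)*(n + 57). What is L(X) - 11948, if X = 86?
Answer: -82936/9 ≈ -9215.1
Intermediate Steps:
L(n) = 2*n*(57 + n)/9 (L(n) = ((n + n)*(n + 57))/9 = ((2*n)*(57 + n))/9 = (2*n*(57 + n))/9 = 2*n*(57 + n)/9)
L(X) - 11948 = (2/9)*86*(57 + 86) - 11948 = (2/9)*86*143 - 11948 = 24596/9 - 11948 = -82936/9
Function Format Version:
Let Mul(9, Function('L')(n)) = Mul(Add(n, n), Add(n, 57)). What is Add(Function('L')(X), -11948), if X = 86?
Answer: Rational(-82936, 9) ≈ -9215.1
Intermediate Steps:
Function('L')(n) = Mul(Rational(2, 9), n, Add(57, n)) (Function('L')(n) = Mul(Rational(1, 9), Mul(Add(n, n), Add(n, 57))) = Mul(Rational(1, 9), Mul(Mul(2, n), Add(57, n))) = Mul(Rational(1, 9), Mul(2, n, Add(57, n))) = Mul(Rational(2, 9), n, Add(57, n)))
Add(Function('L')(X), -11948) = Add(Mul(Rational(2, 9), 86, Add(57, 86)), -11948) = Add(Mul(Rational(2, 9), 86, 143), -11948) = Add(Rational(24596, 9), -11948) = Rational(-82936, 9)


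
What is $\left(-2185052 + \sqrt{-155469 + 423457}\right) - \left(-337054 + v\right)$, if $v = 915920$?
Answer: $-2763918 + 2 \sqrt{66997} \approx -2.7634 \cdot 10^{6}$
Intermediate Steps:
$\left(-2185052 + \sqrt{-155469 + 423457}\right) - \left(-337054 + v\right) = \left(-2185052 + \sqrt{-155469 + 423457}\right) + \left(337054 - 915920\right) = \left(-2185052 + \sqrt{267988}\right) + \left(337054 - 915920\right) = \left(-2185052 + 2 \sqrt{66997}\right) - 578866 = -2763918 + 2 \sqrt{66997}$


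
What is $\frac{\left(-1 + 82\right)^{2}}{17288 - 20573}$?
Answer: $- \frac{729}{365} \approx -1.9973$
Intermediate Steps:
$\frac{\left(-1 + 82\right)^{2}}{17288 - 20573} = \frac{81^{2}}{17288 - 20573} = \frac{6561}{-3285} = 6561 \left(- \frac{1}{3285}\right) = - \frac{729}{365}$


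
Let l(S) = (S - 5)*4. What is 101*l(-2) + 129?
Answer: -2699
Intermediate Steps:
l(S) = -20 + 4*S (l(S) = (-5 + S)*4 = -20 + 4*S)
101*l(-2) + 129 = 101*(-20 + 4*(-2)) + 129 = 101*(-20 - 8) + 129 = 101*(-28) + 129 = -2828 + 129 = -2699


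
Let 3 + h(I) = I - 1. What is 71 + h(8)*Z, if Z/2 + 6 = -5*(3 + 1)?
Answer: -137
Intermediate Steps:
h(I) = -4 + I (h(I) = -3 + (I - 1) = -3 + (-1 + I) = -4 + I)
Z = -52 (Z = -12 + 2*(-5*(3 + 1)) = -12 + 2*(-5*4) = -12 + 2*(-20) = -12 - 40 = -52)
71 + h(8)*Z = 71 + (-4 + 8)*(-52) = 71 + 4*(-52) = 71 - 208 = -137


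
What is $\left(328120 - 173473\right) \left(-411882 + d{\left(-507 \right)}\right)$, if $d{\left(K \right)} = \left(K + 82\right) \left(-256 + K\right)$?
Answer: $-13548159729$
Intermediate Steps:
$d{\left(K \right)} = \left(-256 + K\right) \left(82 + K\right)$ ($d{\left(K \right)} = \left(82 + K\right) \left(-256 + K\right) = \left(-256 + K\right) \left(82 + K\right)$)
$\left(328120 - 173473\right) \left(-411882 + d{\left(-507 \right)}\right) = \left(328120 - 173473\right) \left(-411882 - \left(-67226 - 257049\right)\right) = 154647 \left(-411882 + \left(-20992 + 257049 + 88218\right)\right) = 154647 \left(-411882 + 324275\right) = 154647 \left(-87607\right) = -13548159729$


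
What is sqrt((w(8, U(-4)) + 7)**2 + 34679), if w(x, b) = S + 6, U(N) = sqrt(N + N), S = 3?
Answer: sqrt(34935) ≈ 186.91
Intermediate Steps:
U(N) = sqrt(2)*sqrt(N) (U(N) = sqrt(2*N) = sqrt(2)*sqrt(N))
w(x, b) = 9 (w(x, b) = 3 + 6 = 9)
sqrt((w(8, U(-4)) + 7)**2 + 34679) = sqrt((9 + 7)**2 + 34679) = sqrt(16**2 + 34679) = sqrt(256 + 34679) = sqrt(34935)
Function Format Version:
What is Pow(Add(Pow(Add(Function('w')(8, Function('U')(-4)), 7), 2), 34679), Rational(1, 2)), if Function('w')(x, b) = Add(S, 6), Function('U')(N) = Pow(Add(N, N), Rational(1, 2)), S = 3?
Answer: Pow(34935, Rational(1, 2)) ≈ 186.91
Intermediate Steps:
Function('U')(N) = Mul(Pow(2, Rational(1, 2)), Pow(N, Rational(1, 2))) (Function('U')(N) = Pow(Mul(2, N), Rational(1, 2)) = Mul(Pow(2, Rational(1, 2)), Pow(N, Rational(1, 2))))
Function('w')(x, b) = 9 (Function('w')(x, b) = Add(3, 6) = 9)
Pow(Add(Pow(Add(Function('w')(8, Function('U')(-4)), 7), 2), 34679), Rational(1, 2)) = Pow(Add(Pow(Add(9, 7), 2), 34679), Rational(1, 2)) = Pow(Add(Pow(16, 2), 34679), Rational(1, 2)) = Pow(Add(256, 34679), Rational(1, 2)) = Pow(34935, Rational(1, 2))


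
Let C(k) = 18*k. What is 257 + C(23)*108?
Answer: 44969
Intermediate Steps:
257 + C(23)*108 = 257 + (18*23)*108 = 257 + 414*108 = 257 + 44712 = 44969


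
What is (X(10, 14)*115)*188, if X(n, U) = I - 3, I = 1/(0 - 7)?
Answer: -475640/7 ≈ -67949.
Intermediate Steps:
I = -⅐ (I = 1/(-7) = -⅐ ≈ -0.14286)
X(n, U) = -22/7 (X(n, U) = -⅐ - 3 = -22/7)
(X(10, 14)*115)*188 = -22/7*115*188 = -2530/7*188 = -475640/7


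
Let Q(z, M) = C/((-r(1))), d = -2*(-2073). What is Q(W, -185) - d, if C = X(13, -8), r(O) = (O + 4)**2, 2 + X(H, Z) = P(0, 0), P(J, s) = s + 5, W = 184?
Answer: -103653/25 ≈ -4146.1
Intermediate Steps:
P(J, s) = 5 + s
X(H, Z) = 3 (X(H, Z) = -2 + (5 + 0) = -2 + 5 = 3)
r(O) = (4 + O)**2
d = 4146
C = 3
Q(z, M) = -3/25 (Q(z, M) = 3/((-(4 + 1)**2)) = 3/((-1*5**2)) = 3/((-1*25)) = 3/(-25) = 3*(-1/25) = -3/25)
Q(W, -185) - d = -3/25 - 1*4146 = -3/25 - 4146 = -103653/25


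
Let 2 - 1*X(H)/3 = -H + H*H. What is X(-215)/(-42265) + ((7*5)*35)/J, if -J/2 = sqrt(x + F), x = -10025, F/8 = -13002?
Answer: 1302/395 + 1225*I*sqrt(114041)/228082 ≈ 3.2962 + 1.8137*I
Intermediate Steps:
F = -104016 (F = 8*(-13002) = -104016)
J = -2*I*sqrt(114041) (J = -2*sqrt(-10025 - 104016) = -2*I*sqrt(114041) ≈ -675.4*I)
X(H) = 6 - 3*H**2 + 3*H (X(H) = 6 - 3*(-H + H*H) = 6 - 3*(-H + H**2) = 6 - 3*(H**2 - H) = 6 + (-3*H**2 + 3*H) = 6 - 3*H**2 + 3*H)
X(-215)/(-42265) + ((7*5)*35)/J = (6 - 3*(-215)**2 + 3*(-215))/(-42265) + ((7*5)*35)/((-2*I*sqrt(114041))) = (6 - 3*46225 - 645)*(-1/42265) + (35*35)*(I*sqrt(114041)/228082) = (6 - 138675 - 645)*(-1/42265) + 1225*(I*sqrt(114041)/228082) = -139314*(-1/42265) + 1225*I*sqrt(114041)/228082 = 1302/395 + 1225*I*sqrt(114041)/228082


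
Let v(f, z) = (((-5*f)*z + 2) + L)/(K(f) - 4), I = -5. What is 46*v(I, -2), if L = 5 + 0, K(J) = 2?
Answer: 989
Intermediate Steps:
L = 5
v(f, z) = -7/2 + 5*f*z/2 (v(f, z) = (((-5*f)*z + 2) + 5)/(2 - 4) = ((-5*f*z + 2) + 5)/(-2) = ((2 - 5*f*z) + 5)*(-1/2) = (7 - 5*f*z)*(-1/2) = -7/2 + 5*f*z/2)
46*v(I, -2) = 46*(-7/2 + (5/2)*(-5)*(-2)) = 46*(-7/2 + 25) = 46*(43/2) = 989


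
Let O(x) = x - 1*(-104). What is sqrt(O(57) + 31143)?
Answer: 2*sqrt(7826) ≈ 176.93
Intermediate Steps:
O(x) = 104 + x (O(x) = x + 104 = 104 + x)
sqrt(O(57) + 31143) = sqrt((104 + 57) + 31143) = sqrt(161 + 31143) = sqrt(31304) = 2*sqrt(7826)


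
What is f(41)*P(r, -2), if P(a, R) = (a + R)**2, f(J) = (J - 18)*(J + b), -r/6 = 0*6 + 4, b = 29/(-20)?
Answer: 3074617/5 ≈ 6.1492e+5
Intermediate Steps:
b = -29/20 (b = 29*(-1/20) = -29/20 ≈ -1.4500)
r = -24 (r = -6*(0*6 + 4) = -6*(0 + 4) = -6*4 = -24)
f(J) = (-18 + J)*(-29/20 + J) (f(J) = (J - 18)*(J - 29/20) = (-18 + J)*(-29/20 + J))
P(a, R) = (R + a)**2
f(41)*P(r, -2) = (261/10 + 41**2 - 389/20*41)*(-2 - 24)**2 = (261/10 + 1681 - 15949/20)*(-26)**2 = (18193/20)*676 = 3074617/5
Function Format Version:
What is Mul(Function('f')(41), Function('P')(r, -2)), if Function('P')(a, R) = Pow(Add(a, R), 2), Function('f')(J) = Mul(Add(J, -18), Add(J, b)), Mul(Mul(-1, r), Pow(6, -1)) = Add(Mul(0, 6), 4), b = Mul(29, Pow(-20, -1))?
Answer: Rational(3074617, 5) ≈ 6.1492e+5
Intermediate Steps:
b = Rational(-29, 20) (b = Mul(29, Rational(-1, 20)) = Rational(-29, 20) ≈ -1.4500)
r = -24 (r = Mul(-6, Add(Mul(0, 6), 4)) = Mul(-6, Add(0, 4)) = Mul(-6, 4) = -24)
Function('f')(J) = Mul(Add(-18, J), Add(Rational(-29, 20), J)) (Function('f')(J) = Mul(Add(J, -18), Add(J, Rational(-29, 20))) = Mul(Add(-18, J), Add(Rational(-29, 20), J)))
Function('P')(a, R) = Pow(Add(R, a), 2)
Mul(Function('f')(41), Function('P')(r, -2)) = Mul(Add(Rational(261, 10), Pow(41, 2), Mul(Rational(-389, 20), 41)), Pow(Add(-2, -24), 2)) = Mul(Add(Rational(261, 10), 1681, Rational(-15949, 20)), Pow(-26, 2)) = Mul(Rational(18193, 20), 676) = Rational(3074617, 5)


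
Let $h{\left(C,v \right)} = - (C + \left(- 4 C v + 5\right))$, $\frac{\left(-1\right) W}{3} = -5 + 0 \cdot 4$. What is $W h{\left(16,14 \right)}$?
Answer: $13125$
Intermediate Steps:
$W = 15$ ($W = - 3 \left(-5 + 0 \cdot 4\right) = - 3 \left(-5 + 0\right) = \left(-3\right) \left(-5\right) = 15$)
$h{\left(C,v \right)} = -5 - C + 4 C v$ ($h{\left(C,v \right)} = - (C - \left(-5 + 4 C v\right)) = - (5 + C - 4 C v) = -5 - C + 4 C v$)
$W h{\left(16,14 \right)} = 15 \left(-5 - 16 + 4 \cdot 16 \cdot 14\right) = 15 \left(-5 - 16 + 896\right) = 15 \cdot 875 = 13125$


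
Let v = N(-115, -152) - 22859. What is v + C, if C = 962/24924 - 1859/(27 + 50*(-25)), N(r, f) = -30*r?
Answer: -295789318513/15241026 ≈ -19407.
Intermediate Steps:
v = -19409 (v = -30*(-115) - 22859 = 3450 - 22859 = -19409)
C = 23755121/15241026 (C = 962*(1/24924) - 1859/(27 - 1250) = 481/12462 - 1859/(-1223) = 481/12462 - 1859*(-1/1223) = 481/12462 + 1859/1223 = 23755121/15241026 ≈ 1.5586)
v + C = -19409 + 23755121/15241026 = -295789318513/15241026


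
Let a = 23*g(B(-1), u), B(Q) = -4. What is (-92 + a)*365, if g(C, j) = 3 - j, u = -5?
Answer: 33580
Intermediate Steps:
a = 184 (a = 23*(3 - 1*(-5)) = 23*(3 + 5) = 23*8 = 184)
(-92 + a)*365 = (-92 + 184)*365 = 92*365 = 33580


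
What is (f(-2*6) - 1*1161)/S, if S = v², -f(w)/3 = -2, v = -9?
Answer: -385/27 ≈ -14.259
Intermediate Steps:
f(w) = 6 (f(w) = -3*(-2) = 6)
S = 81 (S = (-9)² = 81)
(f(-2*6) - 1*1161)/S = (6 - 1*1161)/81 = (6 - 1161)*(1/81) = -1155*1/81 = -385/27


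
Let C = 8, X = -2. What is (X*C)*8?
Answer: -128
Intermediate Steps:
(X*C)*8 = -2*8*8 = -16*8 = -128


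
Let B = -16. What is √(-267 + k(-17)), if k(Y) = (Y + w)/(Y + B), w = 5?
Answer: I*√32263/11 ≈ 16.329*I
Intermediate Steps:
k(Y) = (5 + Y)/(-16 + Y) (k(Y) = (Y + 5)/(Y - 16) = (5 + Y)/(-16 + Y))
√(-267 + k(-17)) = √(-267 + (5 - 17)/(-16 - 17)) = √(-267 - 12/(-33)) = √(-267 - 1/33*(-12)) = √(-267 + 4/11) = √(-2933/11) = I*√32263/11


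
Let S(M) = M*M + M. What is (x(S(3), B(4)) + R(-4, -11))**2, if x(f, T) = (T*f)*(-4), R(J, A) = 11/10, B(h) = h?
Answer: 3644281/100 ≈ 36443.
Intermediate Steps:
S(M) = M + M**2 (S(M) = M**2 + M = M + M**2)
R(J, A) = 11/10 (R(J, A) = 11*(1/10) = 11/10)
x(f, T) = -4*T*f
(x(S(3), B(4)) + R(-4, -11))**2 = (-4*4*3*(1 + 3) + 11/10)**2 = (-4*4*3*4 + 11/10)**2 = (-4*4*12 + 11/10)**2 = (-192 + 11/10)**2 = (-1909/10)**2 = 3644281/100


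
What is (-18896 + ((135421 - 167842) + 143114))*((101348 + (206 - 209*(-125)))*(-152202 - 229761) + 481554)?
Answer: -4476771914734431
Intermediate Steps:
(-18896 + ((135421 - 167842) + 143114))*((101348 + (206 - 209*(-125)))*(-152202 - 229761) + 481554) = (-18896 + (-32421 + 143114))*((101348 + (206 + 26125))*(-381963) + 481554) = (-18896 + 110693)*((101348 + 26331)*(-381963) + 481554) = 91797*(127679*(-381963) + 481554) = 91797*(-48768653877 + 481554) = 91797*(-48768172323) = -4476771914734431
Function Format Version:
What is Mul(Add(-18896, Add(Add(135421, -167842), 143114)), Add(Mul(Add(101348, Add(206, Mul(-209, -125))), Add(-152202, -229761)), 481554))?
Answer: -4476771914734431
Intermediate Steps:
Mul(Add(-18896, Add(Add(135421, -167842), 143114)), Add(Mul(Add(101348, Add(206, Mul(-209, -125))), Add(-152202, -229761)), 481554)) = Mul(Add(-18896, Add(-32421, 143114)), Add(Mul(Add(101348, Add(206, 26125)), -381963), 481554)) = Mul(Add(-18896, 110693), Add(Mul(Add(101348, 26331), -381963), 481554)) = Mul(91797, Add(Mul(127679, -381963), 481554)) = Mul(91797, Add(-48768653877, 481554)) = Mul(91797, -48768172323) = -4476771914734431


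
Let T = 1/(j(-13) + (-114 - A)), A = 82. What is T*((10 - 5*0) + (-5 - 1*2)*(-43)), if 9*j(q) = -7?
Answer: -2799/1771 ≈ -1.5805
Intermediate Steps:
j(q) = -7/9 (j(q) = (1/9)*(-7) = -7/9)
T = -9/1771 (T = 1/(-7/9 + (-114 - 1*82)) = 1/(-7/9 + (-114 - 82)) = 1/(-7/9 - 196) = 1/(-1771/9) = -9/1771 ≈ -0.0050819)
T*((10 - 5*0) + (-5 - 1*2)*(-43)) = -9*((10 - 5*0) + (-5 - 1*2)*(-43))/1771 = -9*((10 + 0) + (-5 - 2)*(-43))/1771 = -9*(10 - 7*(-43))/1771 = -9*(10 + 301)/1771 = -9/1771*311 = -2799/1771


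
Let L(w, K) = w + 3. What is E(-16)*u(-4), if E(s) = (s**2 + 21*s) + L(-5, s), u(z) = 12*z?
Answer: 3936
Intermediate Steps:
L(w, K) = 3 + w
E(s) = -2 + s**2 + 21*s (E(s) = (s**2 + 21*s) + (3 - 5) = (s**2 + 21*s) - 2 = -2 + s**2 + 21*s)
E(-16)*u(-4) = (-2 + (-16)**2 + 21*(-16))*(12*(-4)) = (-2 + 256 - 336)*(-48) = -82*(-48) = 3936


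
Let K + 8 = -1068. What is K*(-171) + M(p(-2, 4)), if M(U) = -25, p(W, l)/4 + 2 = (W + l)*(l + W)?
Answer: 183971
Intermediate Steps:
K = -1076 (K = -8 - 1068 = -1076)
p(W, l) = -8 + 4*(W + l)² (p(W, l) = -8 + 4*((W + l)*(l + W)) = -8 + 4*((W + l)*(W + l)) = -8 + 4*(W + l)²)
K*(-171) + M(p(-2, 4)) = -1076*(-171) - 25 = 183996 - 25 = 183971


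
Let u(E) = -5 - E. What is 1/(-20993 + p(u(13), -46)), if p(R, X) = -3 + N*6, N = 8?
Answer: -1/20948 ≈ -4.7737e-5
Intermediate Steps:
p(R, X) = 45 (p(R, X) = -3 + 8*6 = -3 + 48 = 45)
1/(-20993 + p(u(13), -46)) = 1/(-20993 + 45) = 1/(-20948) = -1/20948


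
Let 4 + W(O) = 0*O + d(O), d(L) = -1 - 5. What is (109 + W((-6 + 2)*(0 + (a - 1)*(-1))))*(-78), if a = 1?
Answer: -7722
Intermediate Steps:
d(L) = -6
W(O) = -10 (W(O) = -4 + (0*O - 6) = -4 + (0 - 6) = -4 - 6 = -10)
(109 + W((-6 + 2)*(0 + (a - 1)*(-1))))*(-78) = (109 - 10)*(-78) = 99*(-78) = -7722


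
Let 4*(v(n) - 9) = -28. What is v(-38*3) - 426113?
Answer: -426111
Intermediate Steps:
v(n) = 2 (v(n) = 9 + (¼)*(-28) = 9 - 7 = 2)
v(-38*3) - 426113 = 2 - 426113 = -426111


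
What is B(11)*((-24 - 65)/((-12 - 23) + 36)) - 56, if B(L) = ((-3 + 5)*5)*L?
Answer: -9846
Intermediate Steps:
B(L) = 10*L (B(L) = (2*5)*L = 10*L)
B(11)*((-24 - 65)/((-12 - 23) + 36)) - 56 = (10*11)*((-24 - 65)/((-12 - 23) + 36)) - 56 = 110*(-89/(-35 + 36)) - 56 = 110*(-89/1) - 56 = 110*(-89*1) - 56 = 110*(-89) - 56 = -9790 - 56 = -9846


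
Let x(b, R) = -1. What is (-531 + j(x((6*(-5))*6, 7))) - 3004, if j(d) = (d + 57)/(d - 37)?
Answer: -67193/19 ≈ -3536.5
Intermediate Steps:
j(d) = (57 + d)/(-37 + d)
(-531 + j(x((6*(-5))*6, 7))) - 3004 = (-531 + (57 - 1)/(-37 - 1)) - 3004 = (-531 + 56/(-38)) - 3004 = (-531 - 1/38*56) - 3004 = (-531 - 28/19) - 3004 = -10117/19 - 3004 = -67193/19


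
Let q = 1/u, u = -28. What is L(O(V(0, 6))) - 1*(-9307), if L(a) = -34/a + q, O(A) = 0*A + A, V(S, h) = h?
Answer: 781309/84 ≈ 9301.3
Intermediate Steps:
O(A) = A (O(A) = 0 + A = A)
q = -1/28 (q = 1/(-28) = -1/28 ≈ -0.035714)
L(a) = -1/28 - 34/a (L(a) = -34/a - 1/28 = -1/28 - 34/a)
L(O(V(0, 6))) - 1*(-9307) = (1/28)*(-952 - 1*6)/6 - 1*(-9307) = (1/28)*(⅙)*(-952 - 6) + 9307 = (1/28)*(⅙)*(-958) + 9307 = -479/84 + 9307 = 781309/84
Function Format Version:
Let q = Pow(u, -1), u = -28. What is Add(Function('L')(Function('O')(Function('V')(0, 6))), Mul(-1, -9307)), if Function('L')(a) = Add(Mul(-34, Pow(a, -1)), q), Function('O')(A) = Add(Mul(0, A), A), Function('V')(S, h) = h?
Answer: Rational(781309, 84) ≈ 9301.3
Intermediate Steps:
Function('O')(A) = A (Function('O')(A) = Add(0, A) = A)
q = Rational(-1, 28) (q = Pow(-28, -1) = Rational(-1, 28) ≈ -0.035714)
Function('L')(a) = Add(Rational(-1, 28), Mul(-34, Pow(a, -1))) (Function('L')(a) = Add(Mul(-34, Pow(a, -1)), Rational(-1, 28)) = Add(Rational(-1, 28), Mul(-34, Pow(a, -1))))
Add(Function('L')(Function('O')(Function('V')(0, 6))), Mul(-1, -9307)) = Add(Mul(Rational(1, 28), Pow(6, -1), Add(-952, Mul(-1, 6))), Mul(-1, -9307)) = Add(Mul(Rational(1, 28), Rational(1, 6), Add(-952, -6)), 9307) = Add(Mul(Rational(1, 28), Rational(1, 6), -958), 9307) = Add(Rational(-479, 84), 9307) = Rational(781309, 84)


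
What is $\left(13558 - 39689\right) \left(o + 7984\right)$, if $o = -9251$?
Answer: $33107977$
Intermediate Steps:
$\left(13558 - 39689\right) \left(o + 7984\right) = \left(13558 - 39689\right) \left(-9251 + 7984\right) = \left(-26131\right) \left(-1267\right) = 33107977$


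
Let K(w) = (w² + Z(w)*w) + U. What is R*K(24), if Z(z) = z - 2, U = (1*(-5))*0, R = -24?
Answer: -26496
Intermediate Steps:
U = 0 (U = -5*0 = 0)
Z(z) = -2 + z
K(w) = w² + w*(-2 + w) (K(w) = (w² + (-2 + w)*w) + 0 = (w² + w*(-2 + w)) + 0 = w² + w*(-2 + w))
R*K(24) = -48*24*(-1 + 24) = -48*24*23 = -24*1104 = -26496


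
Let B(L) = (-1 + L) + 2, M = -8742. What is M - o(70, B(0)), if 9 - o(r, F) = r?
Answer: -8681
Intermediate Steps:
B(L) = 1 + L
o(r, F) = 9 - r
M - o(70, B(0)) = -8742 - (9 - 1*70) = -8742 - (9 - 70) = -8742 - 1*(-61) = -8742 + 61 = -8681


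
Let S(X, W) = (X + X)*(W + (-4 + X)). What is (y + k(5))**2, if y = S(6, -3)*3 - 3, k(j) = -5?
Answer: 1936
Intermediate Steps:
S(X, W) = 2*X*(-4 + W + X) (S(X, W) = (2*X)*(-4 + W + X) = 2*X*(-4 + W + X))
y = -39 (y = (2*6*(-4 - 3 + 6))*3 - 3 = (2*6*(-1))*3 - 3 = -12*3 - 3 = -36 - 3 = -39)
(y + k(5))**2 = (-39 - 5)**2 = (-44)**2 = 1936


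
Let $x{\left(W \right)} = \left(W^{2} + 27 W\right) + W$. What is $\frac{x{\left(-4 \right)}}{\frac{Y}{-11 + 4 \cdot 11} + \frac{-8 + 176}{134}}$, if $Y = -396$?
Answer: $\frac{134}{15} \approx 8.9333$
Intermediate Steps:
$x{\left(W \right)} = W^{2} + 28 W$
$\frac{x{\left(-4 \right)}}{\frac{Y}{-11 + 4 \cdot 11} + \frac{-8 + 176}{134}} = \frac{\left(-4\right) \left(28 - 4\right)}{- \frac{396}{-11 + 4 \cdot 11} + \frac{-8 + 176}{134}} = \frac{\left(-4\right) 24}{- \frac{396}{-11 + 44} + 168 \cdot \frac{1}{134}} = - \frac{96}{- \frac{396}{33} + \frac{84}{67}} = - \frac{96}{\left(-396\right) \frac{1}{33} + \frac{84}{67}} = - \frac{96}{-12 + \frac{84}{67}} = - \frac{96}{- \frac{720}{67}} = \left(-96\right) \left(- \frac{67}{720}\right) = \frac{134}{15}$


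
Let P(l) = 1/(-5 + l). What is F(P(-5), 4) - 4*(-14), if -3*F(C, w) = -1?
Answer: 169/3 ≈ 56.333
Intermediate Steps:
F(C, w) = ⅓ (F(C, w) = -⅓*(-1) = ⅓)
F(P(-5), 4) - 4*(-14) = ⅓ - 4*(-14) = ⅓ + 56 = 169/3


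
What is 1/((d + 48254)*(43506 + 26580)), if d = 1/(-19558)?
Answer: 9779/33071891909433 ≈ 2.9569e-10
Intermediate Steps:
d = -1/19558 ≈ -5.1130e-5
1/((d + 48254)*(43506 + 26580)) = 1/((-1/19558 + 48254)*(43506 + 26580)) = 1/((943751731/19558)*70086) = 1/(33071891909433/9779) = 9779/33071891909433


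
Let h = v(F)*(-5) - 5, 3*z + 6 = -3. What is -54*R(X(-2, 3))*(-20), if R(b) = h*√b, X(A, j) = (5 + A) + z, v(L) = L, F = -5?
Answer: 0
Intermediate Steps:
z = -3 (z = -2 + (⅓)*(-3) = -2 - 1 = -3)
h = 20 (h = -5*(-5) - 5 = 25 - 5 = 20)
X(A, j) = 2 + A (X(A, j) = (5 + A) - 3 = 2 + A)
R(b) = 20*√b
-54*R(X(-2, 3))*(-20) = -1080*√(2 - 2)*(-20) = -1080*√0*(-20) = -1080*0*(-20) = -54*0*(-20) = 0*(-20) = 0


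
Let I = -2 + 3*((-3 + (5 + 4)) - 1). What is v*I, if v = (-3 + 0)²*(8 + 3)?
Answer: 1287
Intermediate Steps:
I = 13 (I = -2 + 3*((-3 + 9) - 1) = -2 + 3*(6 - 1) = -2 + 3*5 = -2 + 15 = 13)
v = 99 (v = (-3)²*11 = 9*11 = 99)
v*I = 99*13 = 1287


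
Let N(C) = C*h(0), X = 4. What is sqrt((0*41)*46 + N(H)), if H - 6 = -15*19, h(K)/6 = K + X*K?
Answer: 0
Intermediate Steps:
h(K) = 30*K (h(K) = 6*(K + 4*K) = 6*(5*K) = 30*K)
H = -279 (H = 6 - 15*19 = 6 - 285 = -279)
N(C) = 0 (N(C) = C*(30*0) = C*0 = 0)
sqrt((0*41)*46 + N(H)) = sqrt((0*41)*46 + 0) = sqrt(0*46 + 0) = sqrt(0 + 0) = sqrt(0) = 0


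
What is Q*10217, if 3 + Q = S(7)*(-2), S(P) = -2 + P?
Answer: -132821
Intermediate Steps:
Q = -13 (Q = -3 + (-2 + 7)*(-2) = -3 + 5*(-2) = -3 - 10 = -13)
Q*10217 = -13*10217 = -132821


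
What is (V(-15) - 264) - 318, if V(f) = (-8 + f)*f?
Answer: -237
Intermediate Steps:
V(f) = f*(-8 + f)
(V(-15) - 264) - 318 = (-15*(-8 - 15) - 264) - 318 = (-15*(-23) - 264) - 318 = (345 - 264) - 318 = 81 - 318 = -237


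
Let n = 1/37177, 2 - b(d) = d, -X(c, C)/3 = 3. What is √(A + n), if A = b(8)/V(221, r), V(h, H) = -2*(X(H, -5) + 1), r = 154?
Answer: I*√8292181142/148708 ≈ 0.61235*I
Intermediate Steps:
X(c, C) = -9 (X(c, C) = -3*3 = -9)
b(d) = 2 - d
n = 1/37177 ≈ 2.6898e-5
V(h, H) = 16 (V(h, H) = -2*(-9 + 1) = -2*(-8) = 16)
A = -3/8 (A = (2 - 1*8)/16 = (2 - 8)*(1/16) = -6*1/16 = -3/8 ≈ -0.37500)
√(A + n) = √(-3/8 + 1/37177) = √(-111523/297416) = I*√8292181142/148708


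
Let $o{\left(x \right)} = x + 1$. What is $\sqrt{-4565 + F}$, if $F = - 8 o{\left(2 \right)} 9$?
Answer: $i \sqrt{4781} \approx 69.145 i$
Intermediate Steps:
$o{\left(x \right)} = 1 + x$
$F = -216$ ($F = - 8 \left(1 + 2\right) 9 = \left(-8\right) 3 \cdot 9 = \left(-24\right) 9 = -216$)
$\sqrt{-4565 + F} = \sqrt{-4565 - 216} = \sqrt{-4781} = i \sqrt{4781}$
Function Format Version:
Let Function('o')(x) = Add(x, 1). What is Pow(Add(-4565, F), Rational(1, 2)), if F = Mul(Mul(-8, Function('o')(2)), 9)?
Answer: Mul(I, Pow(4781, Rational(1, 2))) ≈ Mul(69.145, I)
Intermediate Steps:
Function('o')(x) = Add(1, x)
F = -216 (F = Mul(Mul(-8, Add(1, 2)), 9) = Mul(Mul(-8, 3), 9) = Mul(-24, 9) = -216)
Pow(Add(-4565, F), Rational(1, 2)) = Pow(Add(-4565, -216), Rational(1, 2)) = Pow(-4781, Rational(1, 2)) = Mul(I, Pow(4781, Rational(1, 2)))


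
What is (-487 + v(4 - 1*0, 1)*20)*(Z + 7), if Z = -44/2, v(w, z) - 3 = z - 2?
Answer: 6705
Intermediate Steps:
v(w, z) = 1 + z (v(w, z) = 3 + (z - 2) = 3 + (-2 + z) = 1 + z)
Z = -22 (Z = -44*½ = -22)
(-487 + v(4 - 1*0, 1)*20)*(Z + 7) = (-487 + (1 + 1)*20)*(-22 + 7) = (-487 + 2*20)*(-15) = (-487 + 40)*(-15) = -447*(-15) = 6705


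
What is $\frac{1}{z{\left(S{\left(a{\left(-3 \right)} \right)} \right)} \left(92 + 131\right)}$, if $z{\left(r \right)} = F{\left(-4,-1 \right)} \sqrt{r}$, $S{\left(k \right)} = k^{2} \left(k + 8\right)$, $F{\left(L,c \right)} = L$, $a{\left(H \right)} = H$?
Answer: $- \frac{\sqrt{5}}{13380} \approx -0.00016712$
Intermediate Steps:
$S{\left(k \right)} = k^{2} \left(8 + k\right)$
$z{\left(r \right)} = - 4 \sqrt{r}$
$\frac{1}{z{\left(S{\left(a{\left(-3 \right)} \right)} \right)} \left(92 + 131\right)} = \frac{1}{- 4 \sqrt{\left(-3\right)^{2} \left(8 - 3\right)} \left(92 + 131\right)} = \frac{1}{- 4 \sqrt{9 \cdot 5} \cdot 223} = \frac{1}{- 4 \sqrt{45} \cdot 223} = \frac{1}{- 4 \cdot 3 \sqrt{5} \cdot 223} = \frac{1}{- 12 \sqrt{5} \cdot 223} = \frac{1}{\left(-2676\right) \sqrt{5}} = - \frac{\sqrt{5}}{13380}$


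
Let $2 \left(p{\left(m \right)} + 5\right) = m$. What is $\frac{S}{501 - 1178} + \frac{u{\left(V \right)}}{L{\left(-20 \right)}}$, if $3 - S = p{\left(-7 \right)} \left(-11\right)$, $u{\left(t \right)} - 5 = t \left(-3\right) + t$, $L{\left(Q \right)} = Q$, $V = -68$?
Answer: $- \frac{93647}{13540} \approx -6.9163$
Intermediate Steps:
$p{\left(m \right)} = -5 + \frac{m}{2}$
$u{\left(t \right)} = 5 - 2 t$ ($u{\left(t \right)} = 5 + \left(t \left(-3\right) + t\right) = 5 + \left(- 3 t + t\right) = 5 - 2 t$)
$S = - \frac{181}{2}$ ($S = 3 - \left(-5 + \frac{1}{2} \left(-7\right)\right) \left(-11\right) = 3 - \left(-5 - \frac{7}{2}\right) \left(-11\right) = 3 - \left(- \frac{17}{2}\right) \left(-11\right) = 3 - \frac{187}{2} = - \frac{181}{2} \approx -90.5$)
$\frac{S}{501 - 1178} + \frac{u{\left(V \right)}}{L{\left(-20 \right)}} = - \frac{181}{2 \left(501 - 1178\right)} + \frac{5 - -136}{-20} = - \frac{181}{2 \left(501 - 1178\right)} + \left(5 + 136\right) \left(- \frac{1}{20}\right) = - \frac{181}{2 \left(-677\right)} + 141 \left(- \frac{1}{20}\right) = \left(- \frac{181}{2}\right) \left(- \frac{1}{677}\right) - \frac{141}{20} = \frac{181}{1354} - \frac{141}{20} = - \frac{93647}{13540}$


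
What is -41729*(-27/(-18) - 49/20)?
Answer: 792851/20 ≈ 39643.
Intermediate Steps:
-41729*(-27/(-18) - 49/20) = -41729*(-27*(-1/18) - 49*1/20) = -41729*(3/2 - 49/20) = -41729*(-19/20) = 792851/20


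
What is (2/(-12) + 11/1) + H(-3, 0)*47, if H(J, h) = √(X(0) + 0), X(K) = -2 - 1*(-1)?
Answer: 65/6 + 47*I ≈ 10.833 + 47.0*I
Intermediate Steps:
X(K) = -1 (X(K) = -2 + 1 = -1)
H(J, h) = I (H(J, h) = √(-1 + 0) = √(-1) = I)
(2/(-12) + 11/1) + H(-3, 0)*47 = (2/(-12) + 11/1) + I*47 = (2*(-1/12) + 11*1) + 47*I = (-⅙ + 11) + 47*I = 65/6 + 47*I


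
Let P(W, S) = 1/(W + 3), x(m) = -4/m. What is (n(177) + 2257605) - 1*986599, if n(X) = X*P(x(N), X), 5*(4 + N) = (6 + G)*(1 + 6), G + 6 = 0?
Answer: 5084201/4 ≈ 1.2711e+6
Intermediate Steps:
G = -6 (G = -6 + 0 = -6)
N = -4 (N = -4 + ((6 - 6)*(1 + 6))/5 = -4 + (0*7)/5 = -4 + (⅕)*0 = -4 + 0 = -4)
P(W, S) = 1/(3 + W)
n(X) = X/4 (n(X) = X/(3 - 4/(-4)) = X/(3 - 4*(-¼)) = X/(3 + 1) = X/4)
(n(177) + 2257605) - 1*986599 = ((¼)*177 + 2257605) - 1*986599 = (177/4 + 2257605) - 986599 = 9030597/4 - 986599 = 5084201/4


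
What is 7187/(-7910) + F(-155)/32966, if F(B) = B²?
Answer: -11722223/65190265 ≈ -0.17982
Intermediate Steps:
7187/(-7910) + F(-155)/32966 = 7187/(-7910) + (-155)²/32966 = 7187*(-1/7910) + 24025*(1/32966) = -7187/7910 + 24025/32966 = -11722223/65190265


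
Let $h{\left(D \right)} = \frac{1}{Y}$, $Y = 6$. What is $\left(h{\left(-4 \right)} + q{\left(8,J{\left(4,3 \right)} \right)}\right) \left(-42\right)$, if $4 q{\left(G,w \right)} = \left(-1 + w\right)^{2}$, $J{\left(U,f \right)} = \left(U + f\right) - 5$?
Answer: $- \frac{35}{2} \approx -17.5$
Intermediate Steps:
$J{\left(U,f \right)} = -5 + U + f$
$q{\left(G,w \right)} = \frac{\left(-1 + w\right)^{2}}{4}$
$h{\left(D \right)} = \frac{1}{6}$
$\left(h{\left(-4 \right)} + q{\left(8,J{\left(4,3 \right)} \right)}\right) \left(-42\right) = \left(\frac{1}{6} + \frac{\left(-1 + \left(-5 + 4 + 3\right)\right)^{2}}{4}\right) \left(-42\right) = \left(\frac{1}{6} + \frac{\left(-1 + 2\right)^{2}}{4}\right) \left(-42\right) = \left(\frac{1}{6} + \frac{1^{2}}{4}\right) \left(-42\right) = \left(\frac{1}{6} + \frac{1}{4} \cdot 1\right) \left(-42\right) = \left(\frac{1}{6} + \frac{1}{4}\right) \left(-42\right) = \frac{5}{12} \left(-42\right) = - \frac{35}{2}$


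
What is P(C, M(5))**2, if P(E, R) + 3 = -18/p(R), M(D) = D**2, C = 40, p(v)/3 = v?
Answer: 6561/625 ≈ 10.498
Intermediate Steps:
p(v) = 3*v
P(E, R) = -3 - 6/R (P(E, R) = -3 - 18*1/(3*R) = -3 - 6/R)
P(C, M(5))**2 = (-3 - 6/(5**2))**2 = (-3 - 6/25)**2 = (-81/25)**2 = 6561/625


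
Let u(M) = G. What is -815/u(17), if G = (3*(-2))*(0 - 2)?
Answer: -815/12 ≈ -67.917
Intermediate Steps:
G = 12 (G = -6*(-2) = 12)
u(M) = 12
-815/u(17) = -815/12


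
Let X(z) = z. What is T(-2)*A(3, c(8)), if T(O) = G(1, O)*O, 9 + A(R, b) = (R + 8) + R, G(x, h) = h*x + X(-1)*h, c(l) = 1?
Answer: 0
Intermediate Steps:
G(x, h) = -h + h*x (G(x, h) = h*x - h = -h + h*x)
A(R, b) = -1 + 2*R (A(R, b) = -9 + ((R + 8) + R) = -9 + ((8 + R) + R) = -9 + (8 + 2*R) = -1 + 2*R)
T(O) = 0 (T(O) = (O*(-1 + 1))*O = (O*0)*O = 0*O = 0)
T(-2)*A(3, c(8)) = 0*(-1 + 2*3) = 0*(-1 + 6) = 0*5 = 0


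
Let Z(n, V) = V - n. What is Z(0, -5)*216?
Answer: -1080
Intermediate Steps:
Z(0, -5)*216 = (-5 - 1*0)*216 = (-5 + 0)*216 = -5*216 = -1080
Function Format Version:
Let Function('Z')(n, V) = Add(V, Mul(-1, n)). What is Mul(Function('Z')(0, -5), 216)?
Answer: -1080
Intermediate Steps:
Mul(Function('Z')(0, -5), 216) = Mul(Add(-5, Mul(-1, 0)), 216) = Mul(Add(-5, 0), 216) = Mul(-5, 216) = -1080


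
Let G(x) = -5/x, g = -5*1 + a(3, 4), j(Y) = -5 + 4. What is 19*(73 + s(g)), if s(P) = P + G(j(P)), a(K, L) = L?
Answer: 1463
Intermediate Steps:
j(Y) = -1
g = -1 (g = -5*1 + 4 = -5 + 4 = -1)
s(P) = 5 + P (s(P) = P - 5/(-1) = P - 5*(-1) = P + 5 = 5 + P)
19*(73 + s(g)) = 19*(73 + (5 - 1)) = 19*(73 + 4) = 19*77 = 1463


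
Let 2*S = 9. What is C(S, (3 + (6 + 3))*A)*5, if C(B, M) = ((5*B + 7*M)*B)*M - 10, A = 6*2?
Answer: 3338770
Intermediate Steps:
A = 12
S = 9/2 (S = (½)*9 = 9/2 ≈ 4.5000)
C(B, M) = -10 + B*M*(5*B + 7*M) (C(B, M) = (B*(5*B + 7*M))*M - 10 = B*M*(5*B + 7*M) - 10 = -10 + B*M*(5*B + 7*M))
C(S, (3 + (6 + 3))*A)*5 = (-10 + 5*((3 + (6 + 3))*12)*(9/2)² + 7*(9/2)*((3 + (6 + 3))*12)²)*5 = (-10 + 5*((3 + 9)*12)*(81/4) + 7*(9/2)*((3 + 9)*12)²)*5 = (-10 + 5*(12*12)*(81/4) + 7*(9/2)*(12*12)²)*5 = (-10 + 5*144*(81/4) + 7*(9/2)*144²)*5 = (-10 + 14580 + 7*(9/2)*20736)*5 = (-10 + 14580 + 653184)*5 = 667754*5 = 3338770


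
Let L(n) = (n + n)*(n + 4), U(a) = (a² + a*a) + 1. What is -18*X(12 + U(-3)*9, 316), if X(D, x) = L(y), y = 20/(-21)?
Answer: 5120/49 ≈ 104.49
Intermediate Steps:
U(a) = 1 + 2*a² (U(a) = (a² + a²) + 1 = 2*a² + 1 = 1 + 2*a²)
y = -20/21 (y = 20*(-1/21) = -20/21 ≈ -0.95238)
L(n) = 2*n*(4 + n) (L(n) = (2*n)*(4 + n) = 2*n*(4 + n))
X(D, x) = -2560/441 (X(D, x) = 2*(-20/21)*(4 - 20/21) = 2*(-20/21)*(64/21) = -2560/441)
-18*X(12 + U(-3)*9, 316) = -18*(-2560/441) = 5120/49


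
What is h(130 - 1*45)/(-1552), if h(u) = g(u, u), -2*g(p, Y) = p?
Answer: 85/3104 ≈ 0.027384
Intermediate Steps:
g(p, Y) = -p/2
h(u) = -u/2
h(130 - 1*45)/(-1552) = -(130 - 1*45)/2/(-1552) = -(130 - 45)/2*(-1/1552) = -½*85*(-1/1552) = -85/2*(-1/1552) = 85/3104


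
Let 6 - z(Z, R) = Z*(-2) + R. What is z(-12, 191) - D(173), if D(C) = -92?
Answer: -117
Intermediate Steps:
z(Z, R) = 6 - R + 2*Z (z(Z, R) = 6 - (Z*(-2) + R) = 6 - (-2*Z + R) = 6 - (R - 2*Z) = 6 + (-R + 2*Z) = 6 - R + 2*Z)
z(-12, 191) - D(173) = (6 - 1*191 + 2*(-12)) - 1*(-92) = (6 - 191 - 24) + 92 = -209 + 92 = -117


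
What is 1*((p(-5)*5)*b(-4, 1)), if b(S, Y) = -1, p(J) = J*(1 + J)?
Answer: -100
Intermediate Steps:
1*((p(-5)*5)*b(-4, 1)) = 1*((-5*(1 - 5)*5)*(-1)) = 1*((-5*(-4)*5)*(-1)) = 1*((20*5)*(-1)) = 1*(100*(-1)) = 1*(-100) = -100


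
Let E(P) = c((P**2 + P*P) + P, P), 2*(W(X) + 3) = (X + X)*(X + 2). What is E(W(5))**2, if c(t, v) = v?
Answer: 1024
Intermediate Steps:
W(X) = -3 + X*(2 + X) (W(X) = -3 + ((X + X)*(X + 2))/2 = -3 + ((2*X)*(2 + X))/2 = -3 + (2*X*(2 + X))/2 = -3 + X*(2 + X))
E(P) = P
E(W(5))**2 = (-3 + 5**2 + 2*5)**2 = (-3 + 25 + 10)**2 = 32**2 = 1024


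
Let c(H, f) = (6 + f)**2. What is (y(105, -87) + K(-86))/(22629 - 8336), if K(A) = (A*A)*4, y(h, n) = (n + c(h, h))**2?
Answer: 149700340/14293 ≈ 10474.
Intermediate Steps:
y(h, n) = (n + (6 + h)**2)**2
K(A) = 4*A**2 (K(A) = A**2*4 = 4*A**2)
(y(105, -87) + K(-86))/(22629 - 8336) = ((-87 + (6 + 105)**2)**2 + 4*(-86)**2)/(22629 - 8336) = ((-87 + 111**2)**2 + 4*7396)/14293 = ((-87 + 12321)**2 + 29584)*(1/14293) = (12234**2 + 29584)*(1/14293) = (149670756 + 29584)*(1/14293) = 149700340*(1/14293) = 149700340/14293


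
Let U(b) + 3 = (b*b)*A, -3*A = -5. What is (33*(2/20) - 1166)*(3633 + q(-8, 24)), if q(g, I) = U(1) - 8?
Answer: -126397117/30 ≈ -4.2132e+6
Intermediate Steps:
A = 5/3 (A = -⅓*(-5) = 5/3 ≈ 1.6667)
U(b) = -3 + 5*b²/3 (U(b) = -3 + (b*b)*(5/3) = -3 + b²*(5/3) = -3 + 5*b²/3)
q(g, I) = -28/3 (q(g, I) = (-3 + (5/3)*1²) - 8 = (-3 + (5/3)*1) - 8 = (-3 + 5/3) - 8 = -4/3 - 8 = -28/3)
(33*(2/20) - 1166)*(3633 + q(-8, 24)) = (33*(2/20) - 1166)*(3633 - 28/3) = (33*(2*(1/20)) - 1166)*(10871/3) = (33*(⅒) - 1166)*(10871/3) = (33/10 - 1166)*(10871/3) = -11627/10*10871/3 = -126397117/30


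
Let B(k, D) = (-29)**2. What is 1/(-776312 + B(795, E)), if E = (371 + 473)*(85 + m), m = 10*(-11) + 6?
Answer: -1/775471 ≈ -1.2895e-6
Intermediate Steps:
m = -104 (m = -110 + 6 = -104)
E = -16036 (E = (371 + 473)*(85 - 104) = 844*(-19) = -16036)
B(k, D) = 841
1/(-776312 + B(795, E)) = 1/(-776312 + 841) = 1/(-775471) = -1/775471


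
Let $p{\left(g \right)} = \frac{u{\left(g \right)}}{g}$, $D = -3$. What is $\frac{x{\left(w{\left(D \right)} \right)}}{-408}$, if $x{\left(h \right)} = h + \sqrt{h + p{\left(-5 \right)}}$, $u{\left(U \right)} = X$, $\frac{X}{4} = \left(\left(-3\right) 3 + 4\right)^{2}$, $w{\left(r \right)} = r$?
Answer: $\frac{1}{136} - \frac{i \sqrt{23}}{408} \approx 0.0073529 - 0.011754 i$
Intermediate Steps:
$X = 100$ ($X = 4 \left(\left(-3\right) 3 + 4\right)^{2} = 4 \left(-9 + 4\right)^{2} = 4 \left(-5\right)^{2} = 4 \cdot 25 = 100$)
$u{\left(U \right)} = 100$
$p{\left(g \right)} = \frac{100}{g}$
$x{\left(h \right)} = h + \sqrt{-20 + h}$ ($x{\left(h \right)} = h + \sqrt{h + \frac{100}{-5}} = h + \sqrt{h + 100 \left(- \frac{1}{5}\right)} = h + \sqrt{h - 20} = h + \sqrt{-20 + h}$)
$\frac{x{\left(w{\left(D \right)} \right)}}{-408} = \frac{-3 + \sqrt{-20 - 3}}{-408} = \left(-3 + \sqrt{-23}\right) \left(- \frac{1}{408}\right) = \left(-3 + i \sqrt{23}\right) \left(- \frac{1}{408}\right) = \frac{1}{136} - \frac{i \sqrt{23}}{408}$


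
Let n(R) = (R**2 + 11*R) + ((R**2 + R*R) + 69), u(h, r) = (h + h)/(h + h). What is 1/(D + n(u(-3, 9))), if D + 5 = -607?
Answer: -1/529 ≈ -0.0018904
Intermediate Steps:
D = -612 (D = -5 - 607 = -612)
u(h, r) = 1 (u(h, r) = (2*h)/((2*h)) = (2*h)*(1/(2*h)) = 1)
n(R) = 69 + 3*R**2 + 11*R (n(R) = (R**2 + 11*R) + ((R**2 + R**2) + 69) = (R**2 + 11*R) + (2*R**2 + 69) = (R**2 + 11*R) + (69 + 2*R**2) = 69 + 3*R**2 + 11*R)
1/(D + n(u(-3, 9))) = 1/(-612 + (69 + 3*1**2 + 11*1)) = 1/(-612 + (69 + 3*1 + 11)) = 1/(-612 + (69 + 3 + 11)) = 1/(-612 + 83) = 1/(-529) = -1/529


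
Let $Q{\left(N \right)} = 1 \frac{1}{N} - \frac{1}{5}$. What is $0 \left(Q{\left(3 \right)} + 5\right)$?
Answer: $0$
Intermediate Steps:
$Q{\left(N \right)} = - \frac{1}{5} + \frac{1}{N}$ ($Q{\left(N \right)} = \frac{1}{N} - \frac{1}{5} = - \frac{1}{5} + \frac{1}{N}$)
$0 \left(Q{\left(3 \right)} + 5\right) = 0 \left(\frac{5 - 3}{5 \cdot 3} + 5\right) = 0 \left(\frac{1}{5} \cdot \frac{1}{3} \left(5 - 3\right) + 5\right) = 0 \left(\frac{1}{5} \cdot \frac{1}{3} \cdot 2 + 5\right) = 0 \left(\frac{2}{15} + 5\right) = 0 \cdot \frac{77}{15} = 0$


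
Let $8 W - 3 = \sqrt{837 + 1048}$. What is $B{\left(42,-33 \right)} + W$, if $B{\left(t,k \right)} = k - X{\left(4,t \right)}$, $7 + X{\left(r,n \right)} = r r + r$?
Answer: $- \frac{365}{8} + \frac{\sqrt{1885}}{8} \approx -40.198$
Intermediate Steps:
$X{\left(r,n \right)} = -7 + r + r^{2}$ ($X{\left(r,n \right)} = -7 + \left(r r + r\right) = -7 + \left(r^{2} + r\right) = -7 + \left(r + r^{2}\right) = -7 + r + r^{2}$)
$B{\left(t,k \right)} = -13 + k$ ($B{\left(t,k \right)} = k - \left(-7 + 4 + 4^{2}\right) = k - \left(-7 + 4 + 16\right) = k - 13 = -13 + k$)
$W = \frac{3}{8} + \frac{\sqrt{1885}}{8}$ ($W = \frac{3}{8} + \frac{\sqrt{837 + 1048}}{8} = \frac{3}{8} + \frac{\sqrt{1885}}{8} \approx 5.8021$)
$B{\left(42,-33 \right)} + W = \left(-13 - 33\right) + \left(\frac{3}{8} + \frac{\sqrt{1885}}{8}\right) = -46 + \left(\frac{3}{8} + \frac{\sqrt{1885}}{8}\right) = - \frac{365}{8} + \frac{\sqrt{1885}}{8}$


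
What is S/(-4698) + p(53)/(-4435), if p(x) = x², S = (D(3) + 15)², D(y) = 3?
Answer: -90331/128615 ≈ -0.70234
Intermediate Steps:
S = 324 (S = (3 + 15)² = 18² = 324)
S/(-4698) + p(53)/(-4435) = 324/(-4698) + 53²/(-4435) = 324*(-1/4698) + 2809*(-1/4435) = -2/29 - 2809/4435 = -90331/128615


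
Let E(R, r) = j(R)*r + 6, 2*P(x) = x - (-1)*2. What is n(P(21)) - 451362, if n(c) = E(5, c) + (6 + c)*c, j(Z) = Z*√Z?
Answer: -1804619/4 + 115*√5/2 ≈ -4.5103e+5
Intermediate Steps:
j(Z) = Z^(3/2)
P(x) = 1 + x/2 (P(x) = (x - (-1)*2)/2 = (x - 1*(-2))/2 = (x + 2)/2 = (2 + x)/2 = 1 + x/2)
E(R, r) = 6 + r*R^(3/2) (E(R, r) = R^(3/2)*r + 6 = r*R^(3/2) + 6 = 6 + r*R^(3/2))
n(c) = 6 + c*(6 + c) + 5*c*√5 (n(c) = (6 + c*5^(3/2)) + (6 + c)*c = (6 + c*(5*√5)) + c*(6 + c) = (6 + 5*c*√5) + c*(6 + c) = 6 + c*(6 + c) + 5*c*√5)
n(P(21)) - 451362 = (6 + (1 + (½)*21)² + 6*(1 + (½)*21) + 5*(1 + (½)*21)*√5) - 451362 = (6 + (1 + 21/2)² + 6*(1 + 21/2) + 5*(1 + 21/2)*√5) - 451362 = (6 + (23/2)² + 6*(23/2) + 5*(23/2)*√5) - 451362 = (6 + 529/4 + 69 + 115*√5/2) - 451362 = (829/4 + 115*√5/2) - 451362 = -1804619/4 + 115*√5/2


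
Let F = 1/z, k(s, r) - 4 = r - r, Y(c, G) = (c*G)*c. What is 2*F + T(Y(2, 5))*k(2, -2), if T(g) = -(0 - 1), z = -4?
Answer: 7/2 ≈ 3.5000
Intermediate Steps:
Y(c, G) = G*c² (Y(c, G) = (G*c)*c = G*c²)
k(s, r) = 4 (k(s, r) = 4 + (r - r) = 4 + 0 = 4)
F = -¼ (F = 1/(-4) = -¼ ≈ -0.25000)
T(g) = 1 (T(g) = -1*(-1) = 1)
2*F + T(Y(2, 5))*k(2, -2) = 2*(-¼) + 1*4 = -½ + 4 = 7/2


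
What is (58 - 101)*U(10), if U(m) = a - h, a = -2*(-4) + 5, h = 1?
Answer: -516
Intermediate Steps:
a = 13 (a = 8 + 5 = 13)
U(m) = 12 (U(m) = 13 - 1*1 = 13 - 1 = 12)
(58 - 101)*U(10) = (58 - 101)*12 = -43*12 = -516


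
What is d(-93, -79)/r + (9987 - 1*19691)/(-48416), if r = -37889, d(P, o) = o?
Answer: 46437465/229304228 ≈ 0.20251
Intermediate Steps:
d(-93, -79)/r + (9987 - 1*19691)/(-48416) = -79/(-37889) + (9987 - 1*19691)/(-48416) = -79*(-1/37889) + (9987 - 19691)*(-1/48416) = 79/37889 - 9704*(-1/48416) = 79/37889 + 1213/6052 = 46437465/229304228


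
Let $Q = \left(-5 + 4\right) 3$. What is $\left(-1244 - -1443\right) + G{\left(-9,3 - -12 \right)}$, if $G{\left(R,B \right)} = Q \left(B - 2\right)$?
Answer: $160$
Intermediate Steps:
$Q = -3$ ($Q = \left(-1\right) 3 = -3$)
$G{\left(R,B \right)} = 6 - 3 B$ ($G{\left(R,B \right)} = - 3 \left(B - 2\right) = - 3 \left(-2 + B\right) = 6 - 3 B$)
$\left(-1244 - -1443\right) + G{\left(-9,3 - -12 \right)} = \left(-1244 - -1443\right) + \left(6 - 3 \left(3 - -12\right)\right) = \left(-1244 + 1443\right) + \left(6 - 3 \left(3 + 12\right)\right) = 199 + \left(6 - 45\right) = 199 - 39 = 160$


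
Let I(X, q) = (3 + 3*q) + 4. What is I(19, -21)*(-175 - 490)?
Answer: 37240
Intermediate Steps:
I(X, q) = 7 + 3*q
I(19, -21)*(-175 - 490) = (7 + 3*(-21))*(-175 - 490) = (7 - 63)*(-665) = -56*(-665) = 37240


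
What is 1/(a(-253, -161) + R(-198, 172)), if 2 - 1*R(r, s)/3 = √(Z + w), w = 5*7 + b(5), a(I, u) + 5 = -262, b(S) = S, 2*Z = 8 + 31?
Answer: -58/15019 + √238/45057 ≈ -0.0035194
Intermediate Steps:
Z = 39/2 (Z = (8 + 31)/2 = (½)*39 = 39/2 ≈ 19.500)
a(I, u) = -267 (a(I, u) = -5 - 262 = -267)
w = 40 (w = 5*7 + 5 = 35 + 5 = 40)
R(r, s) = 6 - 3*√238/2 (R(r, s) = 6 - 3*√(39/2 + 40) = 6 - 3*√238/2)
1/(a(-253, -161) + R(-198, 172)) = 1/(-267 + (6 - 3*√238/2)) = 1/(-261 - 3*√238/2)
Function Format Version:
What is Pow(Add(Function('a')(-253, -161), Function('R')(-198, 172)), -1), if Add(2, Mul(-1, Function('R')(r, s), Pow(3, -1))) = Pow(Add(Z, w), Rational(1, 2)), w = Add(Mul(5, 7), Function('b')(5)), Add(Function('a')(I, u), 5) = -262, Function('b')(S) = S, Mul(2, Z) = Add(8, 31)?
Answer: Add(Rational(-58, 15019), Mul(Rational(1, 45057), Pow(238, Rational(1, 2)))) ≈ -0.0035194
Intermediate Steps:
Z = Rational(39, 2) (Z = Mul(Rational(1, 2), Add(8, 31)) = Mul(Rational(1, 2), 39) = Rational(39, 2) ≈ 19.500)
Function('a')(I, u) = -267 (Function('a')(I, u) = Add(-5, -262) = -267)
w = 40 (w = Add(Mul(5, 7), 5) = Add(35, 5) = 40)
Function('R')(r, s) = Add(6, Mul(Rational(-3, 2), Pow(238, Rational(1, 2)))) (Function('R')(r, s) = Add(6, Mul(-3, Pow(Add(Rational(39, 2), 40), Rational(1, 2)))) = Add(6, Mul(-3, Pow(Rational(119, 2), Rational(1, 2)))) = Add(6, Mul(-3, Mul(Rational(1, 2), Pow(238, Rational(1, 2))))) = Add(6, Mul(Rational(-3, 2), Pow(238, Rational(1, 2)))))
Pow(Add(Function('a')(-253, -161), Function('R')(-198, 172)), -1) = Pow(Add(-267, Add(6, Mul(Rational(-3, 2), Pow(238, Rational(1, 2))))), -1) = Pow(Add(-261, Mul(Rational(-3, 2), Pow(238, Rational(1, 2)))), -1)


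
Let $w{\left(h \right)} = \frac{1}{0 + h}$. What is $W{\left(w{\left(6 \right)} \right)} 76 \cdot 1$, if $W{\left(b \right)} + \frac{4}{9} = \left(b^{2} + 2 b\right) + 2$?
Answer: $\frac{437}{3} \approx 145.67$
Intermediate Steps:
$w{\left(h \right)} = \frac{1}{h}$
$W{\left(b \right)} = \frac{14}{9} + b^{2} + 2 b$ ($W{\left(b \right)} = - \frac{4}{9} + \left(\left(b^{2} + 2 b\right) + 2\right) = - \frac{4}{9} + \left(2 + b^{2} + 2 b\right) = \frac{14}{9} + b^{2} + 2 b$)
$W{\left(w{\left(6 \right)} \right)} 76 \cdot 1 = \left(\frac{14}{9} + \left(\frac{1}{6}\right)^{2} + \frac{2}{6}\right) 76 \cdot 1 = \left(\frac{14}{9} + \left(\frac{1}{6}\right)^{2} + 2 \cdot \frac{1}{6}\right) 76 = \left(\frac{14}{9} + \frac{1}{36} + \frac{1}{3}\right) 76 = \frac{23}{12} \cdot 76 = \frac{437}{3}$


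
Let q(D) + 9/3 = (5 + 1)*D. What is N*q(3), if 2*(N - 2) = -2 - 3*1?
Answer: -15/2 ≈ -7.5000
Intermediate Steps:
q(D) = -3 + 6*D (q(D) = -3 + (5 + 1)*D = -3 + 6*D)
N = -1/2 (N = 2 + (-2 - 3*1)/2 = 2 + (-2 - 3)/2 = 2 + (1/2)*(-5) = 2 - 5/2 = -1/2 ≈ -0.50000)
N*q(3) = -(-3 + 6*3)/2 = -(-3 + 18)/2 = -1/2*15 = -15/2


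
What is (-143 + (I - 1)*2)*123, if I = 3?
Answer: -17097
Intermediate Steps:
(-143 + (I - 1)*2)*123 = (-143 + (3 - 1)*2)*123 = (-143 + 2*2)*123 = (-143 + 4)*123 = -139*123 = -17097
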